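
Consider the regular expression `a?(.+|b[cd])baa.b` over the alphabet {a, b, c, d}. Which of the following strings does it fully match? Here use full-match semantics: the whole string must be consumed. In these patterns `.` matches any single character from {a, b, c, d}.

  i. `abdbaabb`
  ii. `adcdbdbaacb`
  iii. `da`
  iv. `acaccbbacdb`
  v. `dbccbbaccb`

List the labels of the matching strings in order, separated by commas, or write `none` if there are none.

i, ii

i. `abdbaabb` → match
ii. `adcdbdbaacb` → match
iii. `da` → no match — must end with `b`
iv. `acaccbbacdb` → no match
v. `dbccbbaccb` → no match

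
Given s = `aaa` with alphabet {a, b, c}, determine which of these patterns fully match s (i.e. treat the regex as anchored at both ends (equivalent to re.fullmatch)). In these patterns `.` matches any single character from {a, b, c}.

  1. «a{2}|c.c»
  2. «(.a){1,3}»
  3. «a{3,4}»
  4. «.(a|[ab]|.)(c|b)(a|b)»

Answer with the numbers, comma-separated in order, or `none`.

1 → no match
2 → no match
3 → match
4 → no match

3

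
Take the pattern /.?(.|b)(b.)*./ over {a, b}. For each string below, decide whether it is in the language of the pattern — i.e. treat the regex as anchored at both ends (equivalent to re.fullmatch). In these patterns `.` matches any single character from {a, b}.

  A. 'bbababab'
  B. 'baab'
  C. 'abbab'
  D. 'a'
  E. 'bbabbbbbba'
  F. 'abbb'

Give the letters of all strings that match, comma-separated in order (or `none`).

A, C, E, F

A → match
B → no match
C → match
D → no match
E → match
F → match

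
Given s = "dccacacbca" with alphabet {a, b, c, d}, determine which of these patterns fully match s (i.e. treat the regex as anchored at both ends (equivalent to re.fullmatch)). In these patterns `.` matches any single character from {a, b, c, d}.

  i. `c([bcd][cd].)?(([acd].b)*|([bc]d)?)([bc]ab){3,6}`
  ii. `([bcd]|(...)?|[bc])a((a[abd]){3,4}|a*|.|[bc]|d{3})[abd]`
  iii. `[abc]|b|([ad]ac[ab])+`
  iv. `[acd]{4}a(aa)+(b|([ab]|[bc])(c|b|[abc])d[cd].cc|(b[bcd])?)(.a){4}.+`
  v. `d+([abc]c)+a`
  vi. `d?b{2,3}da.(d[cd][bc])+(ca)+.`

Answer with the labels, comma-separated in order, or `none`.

v

i → no match — must start with "c"
ii → no match
iii → no match
iv → no match
v → match
vi → no match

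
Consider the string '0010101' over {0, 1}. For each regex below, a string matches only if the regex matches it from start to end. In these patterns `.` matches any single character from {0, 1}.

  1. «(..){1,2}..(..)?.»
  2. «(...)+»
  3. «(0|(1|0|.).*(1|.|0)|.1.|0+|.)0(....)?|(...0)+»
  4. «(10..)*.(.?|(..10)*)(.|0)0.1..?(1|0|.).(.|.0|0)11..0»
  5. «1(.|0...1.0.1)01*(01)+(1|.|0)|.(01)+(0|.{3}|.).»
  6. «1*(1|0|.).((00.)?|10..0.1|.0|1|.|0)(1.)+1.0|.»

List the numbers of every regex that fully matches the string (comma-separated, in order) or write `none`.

1, 5

1 → match
2 → no match
3 → no match
4 → no match — must end with '0'
5 → match
6 → no match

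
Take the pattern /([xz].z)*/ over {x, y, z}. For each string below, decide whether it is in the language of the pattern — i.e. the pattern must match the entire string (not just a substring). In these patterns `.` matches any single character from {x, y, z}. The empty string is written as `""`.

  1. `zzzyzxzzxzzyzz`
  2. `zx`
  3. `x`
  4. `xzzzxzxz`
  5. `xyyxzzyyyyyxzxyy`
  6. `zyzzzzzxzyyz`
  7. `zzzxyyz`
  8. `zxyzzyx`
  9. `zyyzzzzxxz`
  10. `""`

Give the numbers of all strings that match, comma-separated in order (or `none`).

1 → no match
2 → no match
3 → no match
4 → no match
5 → no match
6 → no match
7 → no match
8 → no match
9 → no match
10 → match

10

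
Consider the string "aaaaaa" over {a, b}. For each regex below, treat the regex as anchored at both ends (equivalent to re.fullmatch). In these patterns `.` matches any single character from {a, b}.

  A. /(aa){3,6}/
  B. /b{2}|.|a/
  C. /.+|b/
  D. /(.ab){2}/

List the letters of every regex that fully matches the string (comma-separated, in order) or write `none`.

A, C

A → match
B → no match
C → match
D → no match — must end with "ab"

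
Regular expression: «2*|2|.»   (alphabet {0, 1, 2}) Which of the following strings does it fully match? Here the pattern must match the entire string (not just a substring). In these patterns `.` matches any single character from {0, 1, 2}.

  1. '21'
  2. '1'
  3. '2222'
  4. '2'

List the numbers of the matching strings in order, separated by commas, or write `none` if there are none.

1. '21' → no match
2. '1' → match
3. '2222' → match
4. '2' → match

2, 3, 4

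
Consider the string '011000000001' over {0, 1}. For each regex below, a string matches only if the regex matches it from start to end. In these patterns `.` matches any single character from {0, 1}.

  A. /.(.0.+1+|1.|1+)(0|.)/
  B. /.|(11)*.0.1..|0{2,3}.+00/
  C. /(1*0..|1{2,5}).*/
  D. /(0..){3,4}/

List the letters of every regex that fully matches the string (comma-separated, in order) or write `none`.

C, D

A → no match
B → no match
C → match
D → match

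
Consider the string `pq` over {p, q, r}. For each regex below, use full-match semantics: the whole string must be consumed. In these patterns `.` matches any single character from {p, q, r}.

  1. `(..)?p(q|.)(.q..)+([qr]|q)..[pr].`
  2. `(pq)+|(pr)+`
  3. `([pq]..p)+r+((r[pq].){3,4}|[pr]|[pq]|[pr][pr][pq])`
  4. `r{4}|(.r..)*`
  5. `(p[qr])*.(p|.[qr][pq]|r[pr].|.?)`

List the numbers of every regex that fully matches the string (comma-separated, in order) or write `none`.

1 → no match
2 → match
3 → no match
4 → no match
5 → match

2, 5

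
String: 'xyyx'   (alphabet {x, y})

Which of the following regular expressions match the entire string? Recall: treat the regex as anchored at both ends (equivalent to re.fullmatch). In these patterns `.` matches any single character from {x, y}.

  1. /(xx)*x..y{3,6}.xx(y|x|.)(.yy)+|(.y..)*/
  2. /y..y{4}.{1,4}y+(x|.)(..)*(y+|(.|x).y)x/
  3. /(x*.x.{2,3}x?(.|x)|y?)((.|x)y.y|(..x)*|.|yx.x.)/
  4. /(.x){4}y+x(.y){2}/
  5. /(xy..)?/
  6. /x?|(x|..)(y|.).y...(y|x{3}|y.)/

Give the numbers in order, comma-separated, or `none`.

1 → match
2 → no match — must start with 'y'
3 → no match
4 → no match — must end with 'y'
5 → match
6 → no match

1, 5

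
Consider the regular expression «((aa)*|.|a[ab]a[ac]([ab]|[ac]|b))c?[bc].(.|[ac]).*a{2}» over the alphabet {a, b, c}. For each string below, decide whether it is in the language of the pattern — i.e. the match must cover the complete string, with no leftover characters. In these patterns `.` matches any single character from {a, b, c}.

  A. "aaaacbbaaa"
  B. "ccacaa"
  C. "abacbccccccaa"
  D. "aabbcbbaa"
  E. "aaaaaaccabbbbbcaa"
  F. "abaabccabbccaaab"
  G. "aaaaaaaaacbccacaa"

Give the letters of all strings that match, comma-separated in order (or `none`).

A → match
B → match
C → match
D → match
E → match
F → no match — must end with "a"
G → no match

A, B, C, D, E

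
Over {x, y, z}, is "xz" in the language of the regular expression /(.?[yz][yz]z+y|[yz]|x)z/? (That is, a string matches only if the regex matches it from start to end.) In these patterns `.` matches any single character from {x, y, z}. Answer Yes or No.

Yes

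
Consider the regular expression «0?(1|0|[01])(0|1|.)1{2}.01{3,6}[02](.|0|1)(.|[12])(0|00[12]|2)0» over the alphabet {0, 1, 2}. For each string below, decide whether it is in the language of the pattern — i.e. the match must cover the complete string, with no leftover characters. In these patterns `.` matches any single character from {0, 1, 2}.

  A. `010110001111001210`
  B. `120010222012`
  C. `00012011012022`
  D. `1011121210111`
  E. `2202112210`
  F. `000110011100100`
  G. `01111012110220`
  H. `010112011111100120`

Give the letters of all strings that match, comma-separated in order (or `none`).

F, H

A → no match
B → no match — must end with `0`
C → no match — must end with `0`
D → no match — must end with `0`
E → no match
F → match
G → no match
H → match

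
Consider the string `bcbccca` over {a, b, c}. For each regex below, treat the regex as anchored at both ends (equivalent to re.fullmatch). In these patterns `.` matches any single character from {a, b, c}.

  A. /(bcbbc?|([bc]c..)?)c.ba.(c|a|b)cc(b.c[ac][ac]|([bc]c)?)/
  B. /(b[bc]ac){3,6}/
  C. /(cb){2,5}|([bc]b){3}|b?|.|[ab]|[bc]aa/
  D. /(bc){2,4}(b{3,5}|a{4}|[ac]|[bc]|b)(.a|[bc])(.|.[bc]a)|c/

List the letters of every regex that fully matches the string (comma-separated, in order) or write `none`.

A → no match
B → no match — must end with `ac`
C → no match
D → match

D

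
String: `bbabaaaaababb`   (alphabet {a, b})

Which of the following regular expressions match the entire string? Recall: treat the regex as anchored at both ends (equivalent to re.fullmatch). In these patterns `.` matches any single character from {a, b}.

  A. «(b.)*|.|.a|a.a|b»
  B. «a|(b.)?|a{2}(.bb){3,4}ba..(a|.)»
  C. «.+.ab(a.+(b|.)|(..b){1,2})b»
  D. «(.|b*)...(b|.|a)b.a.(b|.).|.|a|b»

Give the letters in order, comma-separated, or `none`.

C

A → no match
B → no match
C → match
D → no match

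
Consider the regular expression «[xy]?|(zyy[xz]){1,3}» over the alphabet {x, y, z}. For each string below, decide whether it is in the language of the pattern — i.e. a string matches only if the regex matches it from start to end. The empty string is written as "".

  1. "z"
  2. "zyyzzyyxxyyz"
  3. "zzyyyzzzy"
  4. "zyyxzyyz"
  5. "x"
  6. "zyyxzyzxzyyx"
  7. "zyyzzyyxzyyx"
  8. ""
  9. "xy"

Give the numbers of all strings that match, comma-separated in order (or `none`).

4, 5, 7, 8

1. "z" → no match
2. "zyyzzyyxxyyz" → no match
3. "zzyyyzzzy" → no match
4. "zyyxzyyz" → match
5. "x" → match
6. "zyyxzyzxzyyx" → no match
7. "zyyzzyyxzyyx" → match
8. "" → match
9. "xy" → no match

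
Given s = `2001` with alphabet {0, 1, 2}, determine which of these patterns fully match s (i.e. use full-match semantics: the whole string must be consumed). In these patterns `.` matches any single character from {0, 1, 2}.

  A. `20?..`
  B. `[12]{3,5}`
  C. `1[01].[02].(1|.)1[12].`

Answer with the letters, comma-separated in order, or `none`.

A

A → match
B → no match
C → no match — must start with `1`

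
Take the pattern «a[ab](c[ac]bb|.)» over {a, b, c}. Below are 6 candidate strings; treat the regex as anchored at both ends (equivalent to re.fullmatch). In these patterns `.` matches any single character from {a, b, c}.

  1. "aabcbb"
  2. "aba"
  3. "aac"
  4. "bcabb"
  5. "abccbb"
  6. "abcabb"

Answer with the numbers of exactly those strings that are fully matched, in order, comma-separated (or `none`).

1 → no match
2 → match
3 → match
4 → no match — must start with "a"
5 → match
6 → match

2, 3, 5, 6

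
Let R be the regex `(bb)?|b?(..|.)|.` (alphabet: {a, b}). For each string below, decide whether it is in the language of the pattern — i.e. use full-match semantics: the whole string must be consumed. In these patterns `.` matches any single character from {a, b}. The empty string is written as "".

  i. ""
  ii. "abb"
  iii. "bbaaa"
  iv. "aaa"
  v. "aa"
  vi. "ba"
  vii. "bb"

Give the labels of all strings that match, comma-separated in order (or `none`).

i → match
ii → no match
iii → no match
iv → no match
v → match
vi → match
vii → match

i, v, vi, vii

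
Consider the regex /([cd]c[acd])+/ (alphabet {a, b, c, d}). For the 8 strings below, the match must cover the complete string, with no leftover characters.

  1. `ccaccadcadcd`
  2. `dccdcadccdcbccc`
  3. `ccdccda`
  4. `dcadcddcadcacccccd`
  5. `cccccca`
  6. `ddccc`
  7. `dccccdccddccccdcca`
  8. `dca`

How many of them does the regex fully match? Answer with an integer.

4

1 → match
2 → no match
3 → no match
4 → match
5 → no match
6 → no match
7 → match
8 → match
Total matched: 4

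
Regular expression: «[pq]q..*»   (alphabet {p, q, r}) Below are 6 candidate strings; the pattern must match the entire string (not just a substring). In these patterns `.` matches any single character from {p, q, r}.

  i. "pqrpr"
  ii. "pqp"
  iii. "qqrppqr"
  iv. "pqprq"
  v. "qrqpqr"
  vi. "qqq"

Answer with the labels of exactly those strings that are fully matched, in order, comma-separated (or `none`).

i, ii, iii, iv, vi

i → match
ii → match
iii → match
iv → match
v → no match
vi → match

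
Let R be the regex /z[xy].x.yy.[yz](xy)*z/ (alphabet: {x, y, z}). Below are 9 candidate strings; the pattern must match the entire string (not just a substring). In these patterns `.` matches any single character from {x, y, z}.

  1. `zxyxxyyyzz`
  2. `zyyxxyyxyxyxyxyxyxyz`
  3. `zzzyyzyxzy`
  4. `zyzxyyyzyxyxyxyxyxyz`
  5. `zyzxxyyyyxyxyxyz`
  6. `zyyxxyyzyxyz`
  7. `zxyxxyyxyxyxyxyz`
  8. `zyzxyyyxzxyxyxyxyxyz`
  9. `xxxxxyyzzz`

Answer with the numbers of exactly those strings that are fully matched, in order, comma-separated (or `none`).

1, 2, 4, 5, 6, 7, 8

1 → match
2 → match
3 → no match — must end with `z`
4 → match
5 → match
6 → match
7 → match
8 → match
9 → no match — must start with `z`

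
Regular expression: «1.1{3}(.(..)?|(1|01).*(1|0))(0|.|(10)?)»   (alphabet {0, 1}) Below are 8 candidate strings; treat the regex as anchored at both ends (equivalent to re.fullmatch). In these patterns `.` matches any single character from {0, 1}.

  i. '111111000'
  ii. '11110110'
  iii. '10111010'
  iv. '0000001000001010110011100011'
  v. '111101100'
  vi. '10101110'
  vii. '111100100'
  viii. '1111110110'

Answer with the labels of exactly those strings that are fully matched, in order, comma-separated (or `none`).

i, iii, viii

i. '111111000' → match
ii. '11110110' → no match
iii. '10111010' → match
iv → no match — must start with '1'
v. '111101100' → no match
vi. '10101110' → no match
vii. '111100100' → no match
viii. '1111110110' → match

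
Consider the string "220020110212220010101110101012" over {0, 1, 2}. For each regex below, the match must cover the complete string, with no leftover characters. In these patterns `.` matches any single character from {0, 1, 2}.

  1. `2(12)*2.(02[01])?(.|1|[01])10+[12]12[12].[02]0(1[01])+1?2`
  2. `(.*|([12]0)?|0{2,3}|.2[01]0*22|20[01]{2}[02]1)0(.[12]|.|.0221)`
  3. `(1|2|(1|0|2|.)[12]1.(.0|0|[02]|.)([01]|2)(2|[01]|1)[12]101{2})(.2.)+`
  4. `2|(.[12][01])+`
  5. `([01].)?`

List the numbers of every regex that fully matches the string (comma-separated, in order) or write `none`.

1 → match
2 → match
3 → no match
4 → no match
5 → no match

1, 2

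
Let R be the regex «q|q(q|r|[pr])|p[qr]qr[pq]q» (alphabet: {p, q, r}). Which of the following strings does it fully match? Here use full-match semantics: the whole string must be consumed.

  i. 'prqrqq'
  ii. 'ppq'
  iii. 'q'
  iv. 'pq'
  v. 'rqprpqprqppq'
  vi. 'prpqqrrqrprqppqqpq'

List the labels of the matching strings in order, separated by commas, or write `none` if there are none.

i, iii

i → match
ii → no match
iii → match
iv → no match
v → no match
vi → no match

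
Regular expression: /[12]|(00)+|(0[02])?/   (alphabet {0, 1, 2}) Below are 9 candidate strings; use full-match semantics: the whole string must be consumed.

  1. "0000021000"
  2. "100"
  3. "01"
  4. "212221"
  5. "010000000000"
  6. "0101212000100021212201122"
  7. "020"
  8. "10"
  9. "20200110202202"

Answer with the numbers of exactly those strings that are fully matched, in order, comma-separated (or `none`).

none

1 → no match
2 → no match
3 → no match
4 → no match
5 → no match
6 → no match
7 → no match
8 → no match
9 → no match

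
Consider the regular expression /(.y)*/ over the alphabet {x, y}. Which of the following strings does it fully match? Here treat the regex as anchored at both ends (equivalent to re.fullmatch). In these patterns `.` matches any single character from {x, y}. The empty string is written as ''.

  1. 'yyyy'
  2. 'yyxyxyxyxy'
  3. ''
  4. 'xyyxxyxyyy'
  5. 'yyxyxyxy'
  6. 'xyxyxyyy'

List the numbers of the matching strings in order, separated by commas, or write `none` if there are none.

1 → match
2 → match
3 → match
4 → no match
5 → match
6 → match

1, 2, 3, 5, 6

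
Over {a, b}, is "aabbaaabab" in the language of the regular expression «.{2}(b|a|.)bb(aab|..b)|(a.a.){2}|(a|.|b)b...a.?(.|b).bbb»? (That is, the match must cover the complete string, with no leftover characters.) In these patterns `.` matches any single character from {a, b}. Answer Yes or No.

No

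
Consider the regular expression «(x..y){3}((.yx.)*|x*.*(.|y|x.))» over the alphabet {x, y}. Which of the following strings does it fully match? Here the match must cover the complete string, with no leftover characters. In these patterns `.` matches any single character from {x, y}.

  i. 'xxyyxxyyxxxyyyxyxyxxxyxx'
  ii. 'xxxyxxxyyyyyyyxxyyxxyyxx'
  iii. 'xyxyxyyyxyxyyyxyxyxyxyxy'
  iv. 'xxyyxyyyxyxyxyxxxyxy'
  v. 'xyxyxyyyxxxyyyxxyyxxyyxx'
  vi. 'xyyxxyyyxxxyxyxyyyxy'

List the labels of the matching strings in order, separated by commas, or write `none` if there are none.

i, iii, iv, v

i → match
ii → no match
iii → match
iv → match
v → match
vi → no match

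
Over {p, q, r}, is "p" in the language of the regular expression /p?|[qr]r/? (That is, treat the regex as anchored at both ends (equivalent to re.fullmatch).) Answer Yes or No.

Yes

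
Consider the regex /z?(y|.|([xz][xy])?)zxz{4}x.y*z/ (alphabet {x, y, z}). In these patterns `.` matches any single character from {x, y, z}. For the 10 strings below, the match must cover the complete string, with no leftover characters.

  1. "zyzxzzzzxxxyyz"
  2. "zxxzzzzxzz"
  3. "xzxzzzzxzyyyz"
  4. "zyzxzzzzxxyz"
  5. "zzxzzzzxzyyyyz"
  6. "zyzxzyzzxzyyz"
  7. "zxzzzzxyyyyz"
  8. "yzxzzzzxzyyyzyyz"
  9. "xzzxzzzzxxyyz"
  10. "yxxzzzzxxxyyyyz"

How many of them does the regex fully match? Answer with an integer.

1 → no match
2 → no match
3 → match
4 → match
5 → match
6 → no match
7 → match
8 → no match
9 → no match
10 → no match
Total matched: 4

4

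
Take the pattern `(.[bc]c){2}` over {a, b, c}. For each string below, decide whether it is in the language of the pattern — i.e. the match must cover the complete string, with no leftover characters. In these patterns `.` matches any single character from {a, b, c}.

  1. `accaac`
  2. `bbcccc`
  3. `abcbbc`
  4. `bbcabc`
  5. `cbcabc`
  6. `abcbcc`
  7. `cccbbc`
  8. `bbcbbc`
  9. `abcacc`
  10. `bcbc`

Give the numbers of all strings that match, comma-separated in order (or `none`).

1 → no match
2 → match
3 → match
4 → match
5 → match
6 → match
7 → match
8 → match
9 → match
10 → no match

2, 3, 4, 5, 6, 7, 8, 9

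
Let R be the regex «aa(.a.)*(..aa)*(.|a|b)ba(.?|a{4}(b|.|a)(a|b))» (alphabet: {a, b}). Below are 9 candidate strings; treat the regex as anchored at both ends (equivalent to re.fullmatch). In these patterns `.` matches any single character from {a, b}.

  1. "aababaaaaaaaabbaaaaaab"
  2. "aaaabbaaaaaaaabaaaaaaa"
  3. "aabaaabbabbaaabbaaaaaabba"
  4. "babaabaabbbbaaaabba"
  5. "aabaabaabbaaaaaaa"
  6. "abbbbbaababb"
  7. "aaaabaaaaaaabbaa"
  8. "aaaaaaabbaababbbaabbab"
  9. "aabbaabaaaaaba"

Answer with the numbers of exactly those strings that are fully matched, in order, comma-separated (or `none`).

1, 2, 5, 7, 8

1 → match
2 → match
3 → no match
4 → no match — must start with "aa"
5 → match
6. "abbbbbaababb" → no match — must start with "aa"
7 → match
8 → match
9 → no match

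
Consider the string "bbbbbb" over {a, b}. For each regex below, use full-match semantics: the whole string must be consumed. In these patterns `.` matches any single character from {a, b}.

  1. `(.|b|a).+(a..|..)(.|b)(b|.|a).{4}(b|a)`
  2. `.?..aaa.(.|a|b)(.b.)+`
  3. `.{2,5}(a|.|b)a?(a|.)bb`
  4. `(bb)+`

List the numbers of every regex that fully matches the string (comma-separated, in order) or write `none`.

1 → no match
2 → no match
3 → match
4 → match

3, 4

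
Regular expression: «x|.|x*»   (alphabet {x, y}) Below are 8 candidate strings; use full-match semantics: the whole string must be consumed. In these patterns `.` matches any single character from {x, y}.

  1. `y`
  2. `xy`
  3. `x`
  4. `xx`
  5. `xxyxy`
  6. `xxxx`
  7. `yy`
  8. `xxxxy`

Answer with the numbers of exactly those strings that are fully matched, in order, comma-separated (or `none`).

1 → match
2 → no match
3 → match
4 → match
5 → no match
6 → match
7 → no match
8 → no match

1, 3, 4, 6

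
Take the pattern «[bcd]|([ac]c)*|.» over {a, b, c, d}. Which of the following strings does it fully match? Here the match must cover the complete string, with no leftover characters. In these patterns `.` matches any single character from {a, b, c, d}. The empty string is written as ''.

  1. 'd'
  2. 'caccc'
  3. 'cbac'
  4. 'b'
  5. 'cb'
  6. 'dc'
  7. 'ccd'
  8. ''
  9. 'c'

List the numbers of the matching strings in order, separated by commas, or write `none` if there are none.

1, 4, 8, 9

1 → match
2 → no match
3 → no match
4 → match
5 → no match
6 → no match
7 → no match
8 → match
9 → match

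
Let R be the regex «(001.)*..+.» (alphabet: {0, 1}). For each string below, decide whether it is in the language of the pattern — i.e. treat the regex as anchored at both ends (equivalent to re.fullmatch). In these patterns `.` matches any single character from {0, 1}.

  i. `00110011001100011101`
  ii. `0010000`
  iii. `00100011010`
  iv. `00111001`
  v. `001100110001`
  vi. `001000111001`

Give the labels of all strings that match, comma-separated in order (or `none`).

i, ii, iii, iv, v, vi

i → match
ii. `0010000` → match
iii. `00100011010` → match
iv. `00111001` → match
v. `001100110001` → match
vi. `001000111001` → match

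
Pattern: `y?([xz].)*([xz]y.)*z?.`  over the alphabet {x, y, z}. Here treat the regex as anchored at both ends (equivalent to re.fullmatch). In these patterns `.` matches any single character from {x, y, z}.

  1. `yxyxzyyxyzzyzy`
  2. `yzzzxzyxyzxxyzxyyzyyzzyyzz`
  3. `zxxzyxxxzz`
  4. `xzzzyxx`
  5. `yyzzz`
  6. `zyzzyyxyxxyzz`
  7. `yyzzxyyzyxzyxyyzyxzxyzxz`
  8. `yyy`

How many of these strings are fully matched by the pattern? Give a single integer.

1 → match
2 → no match
3 → no match
4 → no match
5 → no match
6 → match
7 → no match
8 → no match
Total matched: 2

2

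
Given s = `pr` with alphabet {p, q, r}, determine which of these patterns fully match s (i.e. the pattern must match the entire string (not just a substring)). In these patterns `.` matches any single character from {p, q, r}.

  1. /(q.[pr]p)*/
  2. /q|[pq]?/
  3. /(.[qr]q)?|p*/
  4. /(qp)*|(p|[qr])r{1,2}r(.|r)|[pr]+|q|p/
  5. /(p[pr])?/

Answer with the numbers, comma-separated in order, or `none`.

1 → no match
2 → no match
3 → no match
4 → match
5 → match

4, 5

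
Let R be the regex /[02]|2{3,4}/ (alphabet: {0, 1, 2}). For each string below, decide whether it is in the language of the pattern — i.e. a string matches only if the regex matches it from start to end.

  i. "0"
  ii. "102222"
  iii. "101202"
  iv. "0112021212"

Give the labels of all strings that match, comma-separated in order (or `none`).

i → match
ii → no match
iii → no match
iv → no match

i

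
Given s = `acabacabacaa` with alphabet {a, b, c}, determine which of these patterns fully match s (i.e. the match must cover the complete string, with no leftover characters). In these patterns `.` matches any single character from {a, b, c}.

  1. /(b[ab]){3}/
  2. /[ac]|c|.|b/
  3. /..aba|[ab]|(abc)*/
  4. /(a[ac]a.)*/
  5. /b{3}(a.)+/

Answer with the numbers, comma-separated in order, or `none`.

4

1 → no match — must start with `b`
2 → no match
3 → no match
4 → match
5 → no match — must start with `b`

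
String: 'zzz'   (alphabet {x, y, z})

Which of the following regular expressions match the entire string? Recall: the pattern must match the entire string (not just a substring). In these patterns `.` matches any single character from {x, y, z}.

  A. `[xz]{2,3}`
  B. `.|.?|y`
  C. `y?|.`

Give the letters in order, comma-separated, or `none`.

A

A → match
B → no match
C → no match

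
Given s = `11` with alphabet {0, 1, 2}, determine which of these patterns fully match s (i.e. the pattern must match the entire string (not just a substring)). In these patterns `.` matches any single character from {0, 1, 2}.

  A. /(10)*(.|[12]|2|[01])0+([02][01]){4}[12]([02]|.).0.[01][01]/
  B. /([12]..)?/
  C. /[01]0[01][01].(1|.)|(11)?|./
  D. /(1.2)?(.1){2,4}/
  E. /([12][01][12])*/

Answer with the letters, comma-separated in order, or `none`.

A → no match
B → no match
C → match
D → no match
E → no match

C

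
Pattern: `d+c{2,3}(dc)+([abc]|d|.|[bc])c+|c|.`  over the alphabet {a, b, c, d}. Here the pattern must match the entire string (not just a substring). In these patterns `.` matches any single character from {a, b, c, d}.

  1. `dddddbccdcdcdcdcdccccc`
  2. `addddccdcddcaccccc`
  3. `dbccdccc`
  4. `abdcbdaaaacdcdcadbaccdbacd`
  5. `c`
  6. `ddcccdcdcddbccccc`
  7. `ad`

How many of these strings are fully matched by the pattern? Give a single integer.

1 → no match
2 → no match
3 → no match
4 → no match
5 → match
6 → no match
7 → no match
Total matched: 1

1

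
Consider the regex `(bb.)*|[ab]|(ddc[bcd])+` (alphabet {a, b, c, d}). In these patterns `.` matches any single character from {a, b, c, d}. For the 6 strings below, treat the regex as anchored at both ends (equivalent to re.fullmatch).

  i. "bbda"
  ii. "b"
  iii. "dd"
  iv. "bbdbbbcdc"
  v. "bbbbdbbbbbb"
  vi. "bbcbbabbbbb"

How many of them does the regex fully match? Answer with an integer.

1

i → no match
ii → match
iii → no match
iv → no match
v → no match
vi → no match
Total matched: 1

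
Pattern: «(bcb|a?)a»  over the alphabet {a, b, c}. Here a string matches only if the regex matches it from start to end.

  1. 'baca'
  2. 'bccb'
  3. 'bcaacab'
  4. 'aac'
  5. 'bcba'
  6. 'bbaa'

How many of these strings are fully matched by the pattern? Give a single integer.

1 → no match
2 → no match — must end with 'a'
3 → no match — must end with 'a'
4 → no match — must end with 'a'
5 → match
6 → no match
Total matched: 1

1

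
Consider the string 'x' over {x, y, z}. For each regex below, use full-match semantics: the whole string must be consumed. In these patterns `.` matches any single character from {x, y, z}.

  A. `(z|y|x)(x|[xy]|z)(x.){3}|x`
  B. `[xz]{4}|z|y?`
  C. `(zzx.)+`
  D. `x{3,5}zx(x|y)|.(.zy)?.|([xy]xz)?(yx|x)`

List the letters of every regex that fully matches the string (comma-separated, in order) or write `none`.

A, D

A → match
B → no match
C → no match — must start with 'zzx'
D → match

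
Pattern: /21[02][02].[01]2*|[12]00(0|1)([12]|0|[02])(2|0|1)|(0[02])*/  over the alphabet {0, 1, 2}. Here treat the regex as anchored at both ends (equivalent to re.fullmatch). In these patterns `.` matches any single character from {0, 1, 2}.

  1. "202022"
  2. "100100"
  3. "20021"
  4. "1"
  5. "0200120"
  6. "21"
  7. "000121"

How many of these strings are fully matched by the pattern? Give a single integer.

1. "202022" → no match
2. "100100" → match
3. "20021" → no match
4. "1" → no match
5. "0200120" → no match
6. "21" → no match
7. "000121" → no match
Total matched: 1

1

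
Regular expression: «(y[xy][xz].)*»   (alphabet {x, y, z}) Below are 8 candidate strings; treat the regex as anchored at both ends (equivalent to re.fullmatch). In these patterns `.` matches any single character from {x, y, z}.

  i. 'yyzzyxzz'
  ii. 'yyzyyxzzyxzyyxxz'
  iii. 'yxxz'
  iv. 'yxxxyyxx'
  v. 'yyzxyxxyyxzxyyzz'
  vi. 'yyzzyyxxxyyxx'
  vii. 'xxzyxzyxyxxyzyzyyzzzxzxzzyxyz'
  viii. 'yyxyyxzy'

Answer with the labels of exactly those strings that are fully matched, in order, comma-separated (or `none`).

i, ii, iii, iv, v, viii

i. 'yyzzyxzz' → match
ii → match
iii. 'yxxz' → match
iv. 'yxxxyyxx' → match
v → match
vi → no match
vii → no match
viii. 'yyxyyxzy' → match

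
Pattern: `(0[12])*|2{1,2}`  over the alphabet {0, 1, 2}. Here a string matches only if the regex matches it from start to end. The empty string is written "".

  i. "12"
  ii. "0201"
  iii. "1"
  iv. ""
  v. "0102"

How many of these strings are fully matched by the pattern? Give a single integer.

3

i → no match
ii → match
iii → no match
iv → match
v → match
Total matched: 3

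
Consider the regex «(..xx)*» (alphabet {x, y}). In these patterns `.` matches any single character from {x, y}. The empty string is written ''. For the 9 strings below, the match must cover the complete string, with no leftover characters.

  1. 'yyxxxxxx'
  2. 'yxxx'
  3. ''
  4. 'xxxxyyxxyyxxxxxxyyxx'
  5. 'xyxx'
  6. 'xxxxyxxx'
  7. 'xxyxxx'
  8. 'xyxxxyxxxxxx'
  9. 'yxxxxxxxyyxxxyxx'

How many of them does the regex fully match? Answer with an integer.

1. 'yyxxxxxx' → match
2. 'yxxx' → match
3. '' → match
4 → match
5. 'xyxx' → match
6. 'xxxxyxxx' → match
7. 'xxyxxx' → no match
8. 'xyxxxyxxxxxx' → match
9 → match
Total matched: 8

8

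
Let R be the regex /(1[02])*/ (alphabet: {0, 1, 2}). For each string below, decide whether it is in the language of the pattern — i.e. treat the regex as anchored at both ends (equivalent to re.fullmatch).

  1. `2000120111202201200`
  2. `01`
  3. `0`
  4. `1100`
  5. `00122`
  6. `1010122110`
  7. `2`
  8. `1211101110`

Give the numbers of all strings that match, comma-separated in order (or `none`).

1 → no match
2. `01` → no match
3. `0` → no match
4. `1100` → no match
5. `00122` → no match
6. `1010122110` → no match
7. `2` → no match
8. `1211101110` → no match

none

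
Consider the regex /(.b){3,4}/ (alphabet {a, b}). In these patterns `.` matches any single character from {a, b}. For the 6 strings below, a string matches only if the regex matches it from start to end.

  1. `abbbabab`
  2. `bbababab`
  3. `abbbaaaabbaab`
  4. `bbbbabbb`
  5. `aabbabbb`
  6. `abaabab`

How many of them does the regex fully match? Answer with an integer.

3

1 → match
2 → match
3 → no match
4 → match
5 → no match
6 → no match
Total matched: 3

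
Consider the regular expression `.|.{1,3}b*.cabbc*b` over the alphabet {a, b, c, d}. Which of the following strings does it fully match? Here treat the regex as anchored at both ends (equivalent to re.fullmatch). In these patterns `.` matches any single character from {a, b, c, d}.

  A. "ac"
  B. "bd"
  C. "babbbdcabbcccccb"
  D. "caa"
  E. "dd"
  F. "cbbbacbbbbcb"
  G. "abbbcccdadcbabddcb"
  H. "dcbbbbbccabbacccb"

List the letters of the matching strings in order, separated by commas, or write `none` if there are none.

C

A → no match
B → no match
C → match
D → no match
E → no match
F → no match
G → no match
H → no match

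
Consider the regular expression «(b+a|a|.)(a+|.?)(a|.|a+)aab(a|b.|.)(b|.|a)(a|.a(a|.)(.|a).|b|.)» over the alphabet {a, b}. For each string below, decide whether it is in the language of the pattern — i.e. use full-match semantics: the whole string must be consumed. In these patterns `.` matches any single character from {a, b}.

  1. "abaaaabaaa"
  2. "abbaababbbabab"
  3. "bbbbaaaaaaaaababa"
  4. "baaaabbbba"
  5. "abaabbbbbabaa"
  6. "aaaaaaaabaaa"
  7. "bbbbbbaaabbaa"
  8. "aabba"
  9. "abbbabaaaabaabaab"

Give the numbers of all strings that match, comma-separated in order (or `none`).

1 → match
2 → no match
3 → match
4 → match
5 → match
6 → match
7 → no match
8 → no match
9 → no match

1, 3, 4, 5, 6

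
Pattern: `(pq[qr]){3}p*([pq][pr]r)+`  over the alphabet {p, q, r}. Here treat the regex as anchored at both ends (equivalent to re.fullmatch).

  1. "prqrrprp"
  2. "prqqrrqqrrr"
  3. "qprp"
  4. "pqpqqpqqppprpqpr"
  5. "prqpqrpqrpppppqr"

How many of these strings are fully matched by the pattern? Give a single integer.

1 → no match — must start with "pq"
2 → no match — must start with "pq"
3 → no match — must start with "pq"
4 → no match
5 → no match — must start with "pq"
Total matched: 0

0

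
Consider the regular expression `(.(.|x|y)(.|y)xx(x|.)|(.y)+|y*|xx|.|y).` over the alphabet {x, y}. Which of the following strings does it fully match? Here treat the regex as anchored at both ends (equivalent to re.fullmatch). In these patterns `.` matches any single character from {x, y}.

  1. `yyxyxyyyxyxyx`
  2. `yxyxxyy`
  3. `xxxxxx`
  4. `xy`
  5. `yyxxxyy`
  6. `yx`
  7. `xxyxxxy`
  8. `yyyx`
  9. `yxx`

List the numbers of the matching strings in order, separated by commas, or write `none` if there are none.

1, 2, 4, 5, 6, 7, 8

1 → match
2 → match
3 → no match
4 → match
5 → match
6 → match
7 → match
8 → match
9 → no match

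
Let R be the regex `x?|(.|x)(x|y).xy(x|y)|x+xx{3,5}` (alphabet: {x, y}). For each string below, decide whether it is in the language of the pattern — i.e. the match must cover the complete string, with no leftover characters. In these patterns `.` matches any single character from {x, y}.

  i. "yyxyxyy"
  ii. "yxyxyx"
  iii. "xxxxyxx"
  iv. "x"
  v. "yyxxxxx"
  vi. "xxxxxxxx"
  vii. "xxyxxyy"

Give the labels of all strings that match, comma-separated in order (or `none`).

ii, iv, vi

i → no match
ii → match
iii → no match
iv → match
v → no match
vi → match
vii → no match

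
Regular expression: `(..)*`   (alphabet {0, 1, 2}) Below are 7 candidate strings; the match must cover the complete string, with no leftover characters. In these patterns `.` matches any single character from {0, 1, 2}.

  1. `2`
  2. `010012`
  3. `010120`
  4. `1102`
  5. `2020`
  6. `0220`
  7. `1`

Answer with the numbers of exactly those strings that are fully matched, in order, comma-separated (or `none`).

1 → no match
2 → match
3 → match
4 → match
5 → match
6 → match
7 → no match

2, 3, 4, 5, 6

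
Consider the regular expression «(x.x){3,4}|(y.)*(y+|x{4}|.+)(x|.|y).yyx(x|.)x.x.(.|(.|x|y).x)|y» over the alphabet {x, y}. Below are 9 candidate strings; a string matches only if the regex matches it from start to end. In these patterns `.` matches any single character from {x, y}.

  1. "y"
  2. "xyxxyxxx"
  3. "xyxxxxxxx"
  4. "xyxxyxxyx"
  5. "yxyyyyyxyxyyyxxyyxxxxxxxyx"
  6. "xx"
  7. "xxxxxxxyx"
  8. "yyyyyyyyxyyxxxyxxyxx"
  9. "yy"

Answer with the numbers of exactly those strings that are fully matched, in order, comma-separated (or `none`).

1, 3, 4, 5, 7, 8

1 → match
2 → no match
3 → match
4 → match
5 → match
6 → no match
7 → match
8 → match
9 → no match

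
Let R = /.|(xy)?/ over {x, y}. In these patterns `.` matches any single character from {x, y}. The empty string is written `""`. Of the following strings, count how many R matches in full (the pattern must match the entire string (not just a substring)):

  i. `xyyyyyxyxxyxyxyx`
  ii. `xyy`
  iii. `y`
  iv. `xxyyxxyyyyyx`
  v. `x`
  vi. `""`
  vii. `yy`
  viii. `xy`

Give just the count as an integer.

i → no match
ii → no match
iii → match
iv → no match
v → match
vi → match
vii → no match
viii → match
Total matched: 4

4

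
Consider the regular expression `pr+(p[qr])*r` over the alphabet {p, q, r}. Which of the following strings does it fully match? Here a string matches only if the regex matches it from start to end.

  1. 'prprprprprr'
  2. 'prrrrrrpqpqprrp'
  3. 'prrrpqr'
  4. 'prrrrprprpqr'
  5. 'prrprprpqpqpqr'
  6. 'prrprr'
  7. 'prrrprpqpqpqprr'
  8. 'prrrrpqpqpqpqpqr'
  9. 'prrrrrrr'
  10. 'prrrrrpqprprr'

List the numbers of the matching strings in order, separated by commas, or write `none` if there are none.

1 → match
2 → no match — must end with 'r'
3 → match
4 → match
5 → match
6 → match
7 → match
8 → match
9 → match
10 → match

1, 3, 4, 5, 6, 7, 8, 9, 10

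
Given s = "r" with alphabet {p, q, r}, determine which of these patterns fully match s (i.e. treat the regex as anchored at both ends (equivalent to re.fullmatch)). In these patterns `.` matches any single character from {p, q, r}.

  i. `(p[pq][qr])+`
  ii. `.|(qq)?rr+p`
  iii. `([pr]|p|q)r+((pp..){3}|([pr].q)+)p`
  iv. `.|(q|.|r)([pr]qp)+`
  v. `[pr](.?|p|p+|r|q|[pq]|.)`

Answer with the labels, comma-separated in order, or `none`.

i → no match — must start with "p"
ii → match
iii → no match — must end with "p"
iv → match
v → match

ii, iv, v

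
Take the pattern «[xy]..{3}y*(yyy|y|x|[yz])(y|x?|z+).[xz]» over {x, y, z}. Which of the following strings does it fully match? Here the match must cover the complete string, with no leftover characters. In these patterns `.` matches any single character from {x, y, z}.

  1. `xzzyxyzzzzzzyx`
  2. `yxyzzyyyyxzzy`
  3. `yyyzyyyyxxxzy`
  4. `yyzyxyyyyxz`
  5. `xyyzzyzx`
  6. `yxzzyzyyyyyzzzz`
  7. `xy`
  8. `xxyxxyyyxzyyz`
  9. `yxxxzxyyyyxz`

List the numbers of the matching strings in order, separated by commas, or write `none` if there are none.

1, 4, 5

1 → match
2 → no match
3 → no match
4. `yyzyxyyyyxz` → match
5. `xyyzzyzx` → match
6 → no match
7. `xy` → no match
8 → no match
9. `yxxxzxyyyyxz` → no match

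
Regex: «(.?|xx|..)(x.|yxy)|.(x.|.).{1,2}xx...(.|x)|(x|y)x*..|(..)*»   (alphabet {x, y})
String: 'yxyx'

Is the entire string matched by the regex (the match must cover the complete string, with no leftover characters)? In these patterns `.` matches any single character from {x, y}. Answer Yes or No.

Yes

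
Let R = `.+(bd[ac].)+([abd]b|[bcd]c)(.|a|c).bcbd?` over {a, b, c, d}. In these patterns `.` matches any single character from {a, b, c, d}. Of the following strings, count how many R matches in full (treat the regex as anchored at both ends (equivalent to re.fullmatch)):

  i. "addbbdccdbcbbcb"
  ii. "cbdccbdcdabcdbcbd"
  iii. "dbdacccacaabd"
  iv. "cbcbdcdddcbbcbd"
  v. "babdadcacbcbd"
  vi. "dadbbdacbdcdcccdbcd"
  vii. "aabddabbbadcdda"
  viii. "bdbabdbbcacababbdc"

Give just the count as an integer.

2

i → match
ii → match
iii → no match
iv → no match
v → no match
vi → no match
vii → no match
viii → no match
Total matched: 2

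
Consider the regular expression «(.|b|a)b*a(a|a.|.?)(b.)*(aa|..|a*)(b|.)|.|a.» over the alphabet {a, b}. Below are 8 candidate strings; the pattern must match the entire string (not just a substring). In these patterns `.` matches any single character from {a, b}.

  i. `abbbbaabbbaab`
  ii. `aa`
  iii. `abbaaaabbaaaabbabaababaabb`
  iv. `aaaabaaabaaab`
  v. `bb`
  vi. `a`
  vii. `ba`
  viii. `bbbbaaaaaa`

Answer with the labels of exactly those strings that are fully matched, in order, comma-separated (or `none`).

i, ii, vi, viii

i → match
ii → match
iii → no match
iv → no match
v → no match
vi → match
vii → no match
viii → match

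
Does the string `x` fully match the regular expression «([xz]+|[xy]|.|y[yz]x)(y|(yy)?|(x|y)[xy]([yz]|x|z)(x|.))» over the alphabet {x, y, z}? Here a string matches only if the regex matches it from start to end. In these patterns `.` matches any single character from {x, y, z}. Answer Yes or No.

Yes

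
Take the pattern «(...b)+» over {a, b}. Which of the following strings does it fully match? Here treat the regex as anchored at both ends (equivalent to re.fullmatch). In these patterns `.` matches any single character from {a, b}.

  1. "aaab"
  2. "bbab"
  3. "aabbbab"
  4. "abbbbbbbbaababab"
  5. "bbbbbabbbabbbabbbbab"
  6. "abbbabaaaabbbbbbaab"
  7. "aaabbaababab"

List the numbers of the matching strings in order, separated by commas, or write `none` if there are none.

1 → match
2 → match
3 → no match
4 → match
5 → match
6 → no match
7 → match

1, 2, 4, 5, 7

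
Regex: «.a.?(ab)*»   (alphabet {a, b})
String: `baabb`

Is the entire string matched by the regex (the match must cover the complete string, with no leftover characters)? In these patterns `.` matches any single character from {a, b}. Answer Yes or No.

No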